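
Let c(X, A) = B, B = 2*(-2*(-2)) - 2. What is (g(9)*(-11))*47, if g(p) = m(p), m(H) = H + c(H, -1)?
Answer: -7755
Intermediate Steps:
B = 6 (B = 2*4 - 2 = 8 - 2 = 6)
c(X, A) = 6
m(H) = 6 + H (m(H) = H + 6 = 6 + H)
g(p) = 6 + p
(g(9)*(-11))*47 = ((6 + 9)*(-11))*47 = (15*(-11))*47 = -165*47 = -7755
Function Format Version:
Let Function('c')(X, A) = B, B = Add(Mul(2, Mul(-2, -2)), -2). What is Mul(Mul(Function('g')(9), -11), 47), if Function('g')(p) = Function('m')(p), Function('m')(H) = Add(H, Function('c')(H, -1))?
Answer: -7755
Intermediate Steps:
B = 6 (B = Add(Mul(2, 4), -2) = Add(8, -2) = 6)
Function('c')(X, A) = 6
Function('m')(H) = Add(6, H) (Function('m')(H) = Add(H, 6) = Add(6, H))
Function('g')(p) = Add(6, p)
Mul(Mul(Function('g')(9), -11), 47) = Mul(Mul(Add(6, 9), -11), 47) = Mul(Mul(15, -11), 47) = Mul(-165, 47) = -7755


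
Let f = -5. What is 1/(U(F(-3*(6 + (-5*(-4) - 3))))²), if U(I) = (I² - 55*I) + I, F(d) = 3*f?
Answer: 1/1071225 ≈ 9.3351e-7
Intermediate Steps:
F(d) = -15 (F(d) = 3*(-5) = -15)
U(I) = I² - 54*I
1/(U(F(-3*(6 + (-5*(-4) - 3))))²) = 1/((-15*(-54 - 15))²) = 1/((-15*(-69))²) = 1/(1035²) = 1/1071225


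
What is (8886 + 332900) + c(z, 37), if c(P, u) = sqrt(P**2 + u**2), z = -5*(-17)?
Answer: 341786 + sqrt(8594) ≈ 3.4188e+5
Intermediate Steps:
z = 85
(8886 + 332900) + c(z, 37) = (8886 + 332900) + sqrt(85**2 + 37**2) = 341786 + sqrt(7225 + 1369) = 341786 + sqrt(8594)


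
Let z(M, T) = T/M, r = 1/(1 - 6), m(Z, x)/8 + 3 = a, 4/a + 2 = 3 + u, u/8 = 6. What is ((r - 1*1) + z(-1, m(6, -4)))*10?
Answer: 10852/49 ≈ 221.47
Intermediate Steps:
u = 48 (u = 8*6 = 48)
a = 4/49 (a = 4/(-2 + (3 + 48)) = 4/(-2 + 51) = 4/49 ≈ 0.081633)
m(Z, x) = -1144/49 (m(Z, x) = -24 + 8*(4/49) = -24 + 32/49 = -1144/49)
r = -1/5 (r = 1/(-5) = -1/5 ≈ -0.20000)
((r - 1*1) + z(-1, m(6, -4)))*10 = ((-1/5 - 1*1) - 1144/49/(-1))*10 = ((-1/5 - 1) - 1144/49*(-1))*10 = (-6/5 + 1144/49)*10 = (5426/245)*10 = 10852/49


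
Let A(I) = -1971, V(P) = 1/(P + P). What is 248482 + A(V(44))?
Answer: 246511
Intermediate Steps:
V(P) = 1/(2*P)
248482 + A(V(44)) = 248482 - 1971 = 246511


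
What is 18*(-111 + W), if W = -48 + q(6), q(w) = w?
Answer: -2754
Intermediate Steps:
W = -42 (W = -48 + 6 = -42)
18*(-111 + W) = 18*(-111 - 42) = 18*(-153) = -2754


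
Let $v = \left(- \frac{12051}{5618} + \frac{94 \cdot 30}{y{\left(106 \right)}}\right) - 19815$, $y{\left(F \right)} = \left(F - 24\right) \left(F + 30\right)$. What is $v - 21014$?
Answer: $- \frac{319766805617}{7831492} \approx -40831.0$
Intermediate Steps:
$y{\left(F \right)} = \left(-24 + F\right) \left(30 + F\right)$
$v = - \frac{155195832729}{7831492}$ ($v = \left(- \frac{12051}{5618} + \frac{94 \cdot 30}{-720 + 106^{2} + 6 \cdot 106}\right) - 19815 = \left(\left(-12051\right) \frac{1}{5618} + \frac{2820}{-720 + 11236 + 636}\right) - 19815 = \left(- \frac{12051}{5618} + \frac{2820}{11152}\right) - 19815 = \left(- \frac{12051}{5618} + 2820 \cdot \frac{1}{11152}\right) - 19815 = \left(- \frac{12051}{5618} + \frac{705}{2788}\right) - 19815 = - \frac{14818749}{7831492} - 19815 = - \frac{155195832729}{7831492} \approx -19817.0$)
$v - 21014 = - \frac{155195832729}{7831492} - 21014 = - \frac{319766805617}{7831492}$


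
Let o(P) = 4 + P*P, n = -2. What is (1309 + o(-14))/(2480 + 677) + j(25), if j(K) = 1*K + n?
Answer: 74120/3157 ≈ 23.478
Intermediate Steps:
o(P) = 4 + P²
j(K) = -2 + K (j(K) = 1*K - 2 = K - 2 = -2 + K)
(1309 + o(-14))/(2480 + 677) + j(25) = (1309 + (4 + (-14)²))/(2480 + 677) + (-2 + 25) = (1309 + (4 + 196))/3157 + 23 = (1309 + 200)*(1/3157) + 23 = 1509*(1/3157) + 23 = 1509/3157 + 23 = 74120/3157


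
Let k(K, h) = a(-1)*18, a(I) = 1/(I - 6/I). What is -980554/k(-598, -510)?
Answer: -2451385/9 ≈ -2.7238e+5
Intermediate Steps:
k(K, h) = 18/5 (k(K, h) = -1/(-6 + (-1)²)*18 = -1/(-6 + 1)*18 = -1/(-5)*18 = -1*(-⅕)*18 = (⅕)*18 = 18/5)
-980554/k(-598, -510) = -980554/18/5 = -980554*5/18 = -2451385/9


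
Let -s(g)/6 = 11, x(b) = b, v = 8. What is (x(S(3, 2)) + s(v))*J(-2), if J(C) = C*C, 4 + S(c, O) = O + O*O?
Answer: -256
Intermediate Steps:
S(c, O) = -4 + O + O² (S(c, O) = -4 + (O + O*O) = -4 + (O + O²) = -4 + O + O²)
J(C) = C²
s(g) = -66 (s(g) = -6*11 = -66)
(x(S(3, 2)) + s(v))*J(-2) = ((-4 + 2 + 2²) - 66)*(-2)² = ((-4 + 2 + 4) - 66)*4 = (2 - 66)*4 = -64*4 = -256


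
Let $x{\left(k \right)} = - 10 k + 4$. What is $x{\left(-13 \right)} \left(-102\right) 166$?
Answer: $-2268888$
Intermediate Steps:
$x{\left(k \right)} = 4 - 10 k$
$x{\left(-13 \right)} \left(-102\right) 166 = \left(4 - -130\right) \left(-102\right) 166 = \left(4 + 130\right) \left(-102\right) 166 = 134 \left(-102\right) 166 = \left(-13668\right) 166 = -2268888$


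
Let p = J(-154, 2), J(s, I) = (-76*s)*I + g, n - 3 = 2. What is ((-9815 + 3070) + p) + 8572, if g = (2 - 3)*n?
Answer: 25230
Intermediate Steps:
n = 5 (n = 3 + 2 = 5)
g = -5 (g = (2 - 3)*5 = -1*5 = -5)
J(s, I) = -5 - 76*I*s (J(s, I) = (-76*s)*I - 5 = -76*I*s - 5 = -5 - 76*I*s)
p = 23403 (p = -5 - 76*2*(-154) = -5 + 23408 = 23403)
((-9815 + 3070) + p) + 8572 = ((-9815 + 3070) + 23403) + 8572 = (-6745 + 23403) + 8572 = 16658 + 8572 = 25230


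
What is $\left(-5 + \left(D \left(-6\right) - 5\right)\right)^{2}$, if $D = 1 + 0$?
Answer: $256$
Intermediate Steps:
$D = 1$
$\left(-5 + \left(D \left(-6\right) - 5\right)\right)^{2} = \left(-5 + \left(1 \left(-6\right) - 5\right)\right)^{2} = \left(-5 - 11\right)^{2} = \left(-16\right)^{2} = 256$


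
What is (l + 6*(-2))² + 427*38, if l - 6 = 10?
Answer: 16242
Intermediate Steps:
l = 16 (l = 6 + 10 = 16)
(l + 6*(-2))² + 427*38 = (16 + 6*(-2))² + 427*38 = (16 - 12)² + 16226 = 4² + 16226 = 16 + 16226 = 16242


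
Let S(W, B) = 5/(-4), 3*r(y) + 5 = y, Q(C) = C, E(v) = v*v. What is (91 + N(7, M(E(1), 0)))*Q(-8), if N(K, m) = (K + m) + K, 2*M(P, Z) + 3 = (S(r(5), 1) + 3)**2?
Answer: -3361/4 ≈ -840.25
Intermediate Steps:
E(v) = v**2
r(y) = -5/3 + y/3
S(W, B) = -5/4 (S(W, B) = 5*(-1/4) = -5/4)
M(P, Z) = 1/32 (M(P, Z) = -3/2 + (-5/4 + 3)**2/2 = -3/2 + (7/4)**2/2 = -3/2 + (1/2)*(49/16) = -3/2 + 49/32 = 1/32)
N(K, m) = m + 2*K
(91 + N(7, M(E(1), 0)))*Q(-8) = (91 + (1/32 + 2*7))*(-8) = (91 + (1/32 + 14))*(-8) = (91 + 449/32)*(-8) = (3361/32)*(-8) = -3361/4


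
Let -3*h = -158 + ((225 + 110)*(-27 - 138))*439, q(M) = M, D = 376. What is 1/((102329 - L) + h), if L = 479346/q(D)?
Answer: 564/4618980541 ≈ 1.2210e-7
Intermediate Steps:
L = 239673/188 (L = 479346/376 = 479346*(1/376) = 239673/188 ≈ 1274.9)
h = 24265883/3 (h = -(-158 + ((225 + 110)*(-27 - 138))*439)/3 = -(-158 + (335*(-165))*439)/3 = -(-158 - 55275*439)/3 = -(-158 - 24265725)/3 = -1/3*(-24265883) = 24265883/3 ≈ 8.0886e+6)
1/((102329 - L) + h) = 1/((102329 - 1*239673/188) + 24265883/3) = 1/((102329 - 239673/188) + 24265883/3) = 1/(18998179/188 + 24265883/3) = 1/(4618980541/564) = 564/4618980541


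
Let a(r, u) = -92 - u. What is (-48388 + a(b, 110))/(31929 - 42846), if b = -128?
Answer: 48590/10917 ≈ 4.4509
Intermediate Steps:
(-48388 + a(b, 110))/(31929 - 42846) = (-48388 + (-92 - 1*110))/(31929 - 42846) = (-48388 + (-92 - 110))/(-10917) = (-48388 - 202)*(-1/10917) = -48590*(-1/10917) = 48590/10917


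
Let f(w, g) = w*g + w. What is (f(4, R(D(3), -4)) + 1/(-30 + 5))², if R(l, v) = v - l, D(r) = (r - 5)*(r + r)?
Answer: 808201/625 ≈ 1293.1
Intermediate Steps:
D(r) = 2*r*(-5 + r) (D(r) = (-5 + r)*(2*r) = 2*r*(-5 + r))
f(w, g) = w + g*w (f(w, g) = g*w + w = w + g*w)
(f(4, R(D(3), -4)) + 1/(-30 + 5))² = (4*(1 + (-4 - 2*3*(-5 + 3))) + 1/(-30 + 5))² = (4*(1 + (-4 - 2*3*(-2))) + 1/(-25))² = (4*(1 + (-4 - 1*(-12))) - 1/25)² = (4*(1 + (-4 + 12)) - 1/25)² = (4*(1 + 8) - 1/25)² = (4*9 - 1/25)² = (36 - 1/25)² = (899/25)² = 808201/625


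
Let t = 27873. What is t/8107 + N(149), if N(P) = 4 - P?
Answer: -1147642/8107 ≈ -141.56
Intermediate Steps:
t/8107 + N(149) = 27873/8107 + (4 - 1*149) = 27873*(1/8107) + (4 - 149) = 27873/8107 - 145 = -1147642/8107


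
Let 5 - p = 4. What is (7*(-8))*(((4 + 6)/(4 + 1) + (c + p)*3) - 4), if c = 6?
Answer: -1064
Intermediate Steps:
p = 1 (p = 5 - 1*4 = 5 - 4 = 1)
(7*(-8))*(((4 + 6)/(4 + 1) + (c + p)*3) - 4) = (7*(-8))*(((4 + 6)/(4 + 1) + (6 + 1)*3) - 4) = -56*((10/5 + 7*3) - 4) = -56*((10*(⅕) + 21) - 4) = -56*((2 + 21) - 4) = -56*(23 - 4) = -56*19 = -1064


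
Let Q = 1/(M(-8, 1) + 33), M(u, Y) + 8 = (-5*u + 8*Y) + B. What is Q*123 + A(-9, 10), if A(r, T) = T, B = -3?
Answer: 823/70 ≈ 11.757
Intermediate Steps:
M(u, Y) = -11 - 5*u + 8*Y (M(u, Y) = -8 + ((-5*u + 8*Y) - 3) = -8 + (-3 - 5*u + 8*Y) = -11 - 5*u + 8*Y)
Q = 1/70 (Q = 1/((-11 - 5*(-8) + 8*1) + 33) = 1/((-11 + 40 + 8) + 33) = 1/(37 + 33) = 1/70 ≈ 0.014286)
Q*123 + A(-9, 10) = (1/70)*123 + 10 = 123/70 + 10 = 823/70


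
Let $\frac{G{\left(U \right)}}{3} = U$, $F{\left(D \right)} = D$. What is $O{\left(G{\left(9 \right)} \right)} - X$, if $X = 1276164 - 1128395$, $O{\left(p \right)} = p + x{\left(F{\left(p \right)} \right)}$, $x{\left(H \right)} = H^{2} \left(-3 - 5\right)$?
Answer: $-153574$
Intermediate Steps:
$G{\left(U \right)} = 3 U$
$x{\left(H \right)} = - 8 H^{2}$ ($x{\left(H \right)} = H^{2} \left(-8\right) = - 8 H^{2}$)
$O{\left(p \right)} = p - 8 p^{2}$
$X = 147769$ ($X = 1276164 - 1128395 = 147769$)
$O{\left(G{\left(9 \right)} \right)} - X = 3 \cdot 9 \left(1 - 8 \cdot 3 \cdot 9\right) - 147769 = 27 \left(1 - 216\right) - 147769 = 27 \left(-215\right) - 147769 = -5805 - 147769 = -153574$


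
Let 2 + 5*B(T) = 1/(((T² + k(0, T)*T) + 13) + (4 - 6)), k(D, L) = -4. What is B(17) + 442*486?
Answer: 249181457/1160 ≈ 2.1481e+5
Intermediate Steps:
B(T) = -⅖ + 1/(5*(11 + T² - 4*T)) (B(T) = -⅖ + 1/(5*(((T² - 4*T) + 13) + (4 - 6))) = -⅖ + 1/(5*((13 + T² - 4*T) - 2)) = -⅖ + 1/(5*(11 + T² - 4*T)))
B(17) + 442*486 = (-21 - 2*17² + 8*17)/(5*(11 + 17² - 4*17)) + 442*486 = (-21 - 2*289 + 136)/(5*(11 + 289 - 68)) + 214812 = (⅕)*(-21 - 578 + 136)/232 + 214812 = (⅕)*(1/232)*(-463) + 214812 = -463/1160 + 214812 = 249181457/1160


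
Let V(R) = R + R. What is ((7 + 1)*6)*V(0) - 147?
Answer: -147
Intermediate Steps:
V(R) = 2*R
((7 + 1)*6)*V(0) - 147 = ((7 + 1)*6)*(2*0) - 147 = (8*6)*0 - 147 = 48*0 - 147 = 0 - 147 = -147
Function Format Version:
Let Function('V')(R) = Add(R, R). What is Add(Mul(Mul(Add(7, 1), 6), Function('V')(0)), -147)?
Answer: -147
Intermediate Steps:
Function('V')(R) = Mul(2, R)
Add(Mul(Mul(Add(7, 1), 6), Function('V')(0)), -147) = Add(Mul(Mul(Add(7, 1), 6), Mul(2, 0)), -147) = Add(Mul(Mul(8, 6), 0), -147) = Add(Mul(48, 0), -147) = Add(0, -147) = -147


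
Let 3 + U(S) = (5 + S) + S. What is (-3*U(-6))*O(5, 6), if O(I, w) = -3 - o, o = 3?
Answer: -180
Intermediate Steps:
U(S) = 2 + 2*S (U(S) = -3 + ((5 + S) + S) = -3 + (5 + 2*S) = 2 + 2*S)
O(I, w) = -6 (O(I, w) = -3 - 1*3 = -3 - 3 = -6)
(-3*U(-6))*O(5, 6) = -3*(2 + 2*(-6))*(-6) = -3*(2 - 12)*(-6) = -3*(-10)*(-6) = 30*(-6) = -180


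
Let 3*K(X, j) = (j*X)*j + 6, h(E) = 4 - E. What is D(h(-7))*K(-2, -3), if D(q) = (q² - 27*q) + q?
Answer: 660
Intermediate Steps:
K(X, j) = 2 + X*j²/3 (K(X, j) = ((j*X)*j + 6)/3 = ((X*j)*j + 6)/3 = (X*j² + 6)/3 = (6 + X*j²)/3 = 2 + X*j²/3)
D(q) = q² - 26*q
D(h(-7))*K(-2, -3) = ((4 - 1*(-7))*(-26 + (4 - 1*(-7))))*(2 + (⅓)*(-2)*(-3)²) = ((4 + 7)*(-26 + (4 + 7)))*(2 + (⅓)*(-2)*9) = (11*(-26 + 11))*(2 - 6) = (11*(-15))*(-4) = -165*(-4) = 660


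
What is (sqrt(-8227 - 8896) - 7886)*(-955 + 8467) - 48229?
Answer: -59287861 + 7512*I*sqrt(17123) ≈ -5.9288e+7 + 9.8298e+5*I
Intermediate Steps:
(sqrt(-8227 - 8896) - 7886)*(-955 + 8467) - 48229 = (sqrt(-17123) - 7886)*7512 - 48229 = (I*sqrt(17123) - 7886)*7512 - 48229 = (-7886 + I*sqrt(17123))*7512 - 48229 = (-59239632 + 7512*I*sqrt(17123)) - 48229 = -59287861 + 7512*I*sqrt(17123)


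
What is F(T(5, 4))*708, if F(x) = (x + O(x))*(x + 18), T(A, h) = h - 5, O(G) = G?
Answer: -24072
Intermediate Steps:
T(A, h) = -5 + h
F(x) = 2*x*(18 + x) (F(x) = (x + x)*(x + 18) = (2*x)*(18 + x) = 2*x*(18 + x))
F(T(5, 4))*708 = (2*(-5 + 4)*(18 + (-5 + 4)))*708 = (2*(-1)*(18 - 1))*708 = (2*(-1)*17)*708 = -34*708 = -24072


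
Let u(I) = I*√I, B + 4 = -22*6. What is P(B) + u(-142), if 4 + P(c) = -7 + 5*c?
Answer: -691 - 142*I*√142 ≈ -691.0 - 1692.1*I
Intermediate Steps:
B = -136 (B = -4 - 22*6 = -4 - 132 = -136)
P(c) = -11 + 5*c (P(c) = -4 + (-7 + 5*c) = -11 + 5*c)
u(I) = I^(3/2)
P(B) + u(-142) = (-11 + 5*(-136)) + (-142)^(3/2) = (-11 - 680) - 142*I*√142 = -691 - 142*I*√142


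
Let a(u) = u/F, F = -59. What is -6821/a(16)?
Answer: 402439/16 ≈ 25152.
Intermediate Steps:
a(u) = -u/59 (a(u) = u/(-59) = u*(-1/59) = -u/59)
-6821/a(16) = -6821/((-1/59*16)) = -6821/(-16/59) = -6821*(-59/16) = 402439/16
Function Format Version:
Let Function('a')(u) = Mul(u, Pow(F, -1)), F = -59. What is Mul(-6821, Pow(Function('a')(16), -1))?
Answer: Rational(402439, 16) ≈ 25152.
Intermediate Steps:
Function('a')(u) = Mul(Rational(-1, 59), u) (Function('a')(u) = Mul(u, Pow(-59, -1)) = Mul(u, Rational(-1, 59)) = Mul(Rational(-1, 59), u))
Mul(-6821, Pow(Function('a')(16), -1)) = Mul(-6821, Pow(Mul(Rational(-1, 59), 16), -1)) = Mul(-6821, Pow(Rational(-16, 59), -1)) = Mul(-6821, Rational(-59, 16)) = Rational(402439, 16)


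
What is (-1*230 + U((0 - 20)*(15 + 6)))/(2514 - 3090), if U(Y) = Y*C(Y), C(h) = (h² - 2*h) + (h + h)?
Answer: 37044115/288 ≈ 1.2863e+5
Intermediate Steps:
C(h) = h² (C(h) = (h² - 2*h) + 2*h = h²)
U(Y) = Y³ (U(Y) = Y*Y² = Y³)
(-1*230 + U((0 - 20)*(15 + 6)))/(2514 - 3090) = (-1*230 + ((0 - 20)*(15 + 6))³)/(2514 - 3090) = (-230 + (-20*21)³)/(-576) = (-230 + (-420)³)*(-1/576) = (-230 - 74088000)*(-1/576) = -74088230*(-1/576) = 37044115/288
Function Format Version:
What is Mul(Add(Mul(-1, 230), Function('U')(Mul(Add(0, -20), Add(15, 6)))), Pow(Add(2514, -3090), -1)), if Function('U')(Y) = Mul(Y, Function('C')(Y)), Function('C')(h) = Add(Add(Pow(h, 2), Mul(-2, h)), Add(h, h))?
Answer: Rational(37044115, 288) ≈ 1.2863e+5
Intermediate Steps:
Function('C')(h) = Pow(h, 2) (Function('C')(h) = Add(Add(Pow(h, 2), Mul(-2, h)), Mul(2, h)) = Pow(h, 2))
Function('U')(Y) = Pow(Y, 3) (Function('U')(Y) = Mul(Y, Pow(Y, 2)) = Pow(Y, 3))
Mul(Add(Mul(-1, 230), Function('U')(Mul(Add(0, -20), Add(15, 6)))), Pow(Add(2514, -3090), -1)) = Mul(Add(Mul(-1, 230), Pow(Mul(Add(0, -20), Add(15, 6)), 3)), Pow(Add(2514, -3090), -1)) = Mul(Add(-230, Pow(Mul(-20, 21), 3)), Pow(-576, -1)) = Mul(Add(-230, Pow(-420, 3)), Rational(-1, 576)) = Mul(Add(-230, -74088000), Rational(-1, 576)) = Mul(-74088230, Rational(-1, 576)) = Rational(37044115, 288)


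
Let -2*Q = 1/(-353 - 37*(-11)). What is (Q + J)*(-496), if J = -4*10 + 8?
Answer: 428668/27 ≈ 15877.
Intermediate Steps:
J = -32 (J = -40 + 8 = -32)
Q = -1/108 (Q = -1/(2*(-353 - 37*(-11))) = -1/(2*(-353 + 407)) = -½/54 = -½*1/54 = -1/108 ≈ -0.0092593)
(Q + J)*(-496) = (-1/108 - 32)*(-496) = -3457/108*(-496) = 428668/27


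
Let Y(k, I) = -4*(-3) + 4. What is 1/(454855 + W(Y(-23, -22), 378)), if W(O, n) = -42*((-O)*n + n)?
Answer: 1/692995 ≈ 1.4430e-6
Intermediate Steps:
Y(k, I) = 16 (Y(k, I) = 12 + 4 = 16)
W(O, n) = -42*n + 42*O*n (W(O, n) = -42*(-O*n + n) = -42*(n - O*n) = -42*n + 42*O*n)
1/(454855 + W(Y(-23, -22), 378)) = 1/(454855 + 42*378*(-1 + 16)) = 1/(454855 + 42*378*15) = 1/(454855 + 238140) = 1/692995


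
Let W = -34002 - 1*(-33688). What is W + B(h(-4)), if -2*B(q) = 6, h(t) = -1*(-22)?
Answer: -317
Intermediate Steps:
h(t) = 22
B(q) = -3 (B(q) = -½*6 = -3)
W = -314 (W = -34002 + 33688 = -314)
W + B(h(-4)) = -314 - 3 = -317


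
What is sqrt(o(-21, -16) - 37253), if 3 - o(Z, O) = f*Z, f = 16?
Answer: I*sqrt(36914) ≈ 192.13*I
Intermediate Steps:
o(Z, O) = 3 - 16*Z
sqrt(o(-21, -16) - 37253) = sqrt((3 - 16*(-21)) - 37253) = sqrt((3 + 336) - 37253) = sqrt(339 - 37253) = sqrt(-36914) = I*sqrt(36914)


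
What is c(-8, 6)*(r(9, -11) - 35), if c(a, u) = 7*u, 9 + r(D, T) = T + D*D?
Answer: 1092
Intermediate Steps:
r(D, T) = -9 + T + D² (r(D, T) = -9 + (T + D*D) = -9 + (T + D²) = -9 + T + D²)
c(-8, 6)*(r(9, -11) - 35) = (7*6)*((-9 - 11 + 9²) - 35) = 42*((-9 - 11 + 81) - 35) = 42*(61 - 35) = 42*26 = 1092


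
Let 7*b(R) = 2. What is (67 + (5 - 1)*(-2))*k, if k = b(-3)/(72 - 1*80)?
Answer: -59/28 ≈ -2.1071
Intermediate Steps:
b(R) = 2/7 (b(R) = (⅐)*2 = 2/7)
k = -1/28 (k = 2/(7*(72 - 1*80)) = 2/(7*(72 - 80)) = (2/7)/(-8) = (2/7)*(-⅛) = -1/28 ≈ -0.035714)
(67 + (5 - 1)*(-2))*k = (67 + (5 - 1)*(-2))*(-1/28) = (67 + 4*(-2))*(-1/28) = (67 - 8)*(-1/28) = 59*(-1/28) = -59/28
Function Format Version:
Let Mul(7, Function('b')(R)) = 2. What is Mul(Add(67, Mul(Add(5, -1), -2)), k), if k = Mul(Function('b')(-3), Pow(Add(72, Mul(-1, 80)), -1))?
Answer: Rational(-59, 28) ≈ -2.1071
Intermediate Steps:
Function('b')(R) = Rational(2, 7) (Function('b')(R) = Mul(Rational(1, 7), 2) = Rational(2, 7))
k = Rational(-1, 28) (k = Mul(Rational(2, 7), Pow(Add(72, Mul(-1, 80)), -1)) = Mul(Rational(2, 7), Pow(Add(72, -80), -1)) = Mul(Rational(2, 7), Pow(-8, -1)) = Mul(Rational(2, 7), Rational(-1, 8)) = Rational(-1, 28) ≈ -0.035714)
Mul(Add(67, Mul(Add(5, -1), -2)), k) = Mul(Add(67, Mul(Add(5, -1), -2)), Rational(-1, 28)) = Mul(Add(67, Mul(4, -2)), Rational(-1, 28)) = Mul(Add(67, -8), Rational(-1, 28)) = Mul(59, Rational(-1, 28)) = Rational(-59, 28)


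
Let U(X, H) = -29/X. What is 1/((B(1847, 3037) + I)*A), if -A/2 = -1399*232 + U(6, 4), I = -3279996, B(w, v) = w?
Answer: -3/6383988654113 ≈ -4.6993e-13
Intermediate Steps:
A = 1947437/3 (A = -2*(-1399*232 - 29/6) = -2*(-324568 - 29*1/6) = -2*(-324568 - 29/6) = -2*(-1947437/6) = 1947437/3 ≈ 6.4915e+5)
1/((B(1847, 3037) + I)*A) = 1/((1847 - 3279996)*(1947437/3)) = (3/1947437)/(-3278149) = -1/3278149*3/1947437 = -3/6383988654113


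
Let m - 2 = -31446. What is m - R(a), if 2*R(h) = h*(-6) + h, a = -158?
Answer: -31839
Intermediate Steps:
m = -31444 (m = 2 - 31446 = -31444)
R(h) = -5*h/2 (R(h) = (h*(-6) + h)/2 = (-6*h + h)/2 = (-5*h)/2 = -5*h/2)
m - R(a) = -31444 - (-5)*(-158)/2 = -31444 - 1*395 = -31444 - 395 = -31839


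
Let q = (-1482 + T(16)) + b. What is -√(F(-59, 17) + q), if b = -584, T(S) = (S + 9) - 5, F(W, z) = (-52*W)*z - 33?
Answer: -√50077 ≈ -223.78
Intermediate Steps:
F(W, z) = -33 - 52*W*z (F(W, z) = -52*W*z - 33 = -33 - 52*W*z)
T(S) = 4 + S (T(S) = (9 + S) - 5 = 4 + S)
q = -2046 (q = (-1482 + (4 + 16)) - 584 = (-1482 + 20) - 584 = -1462 - 584 = -2046)
-√(F(-59, 17) + q) = -√((-33 - 52*(-59)*17) - 2046) = -√((-33 + 52156) - 2046) = -√(52123 - 2046) = -√50077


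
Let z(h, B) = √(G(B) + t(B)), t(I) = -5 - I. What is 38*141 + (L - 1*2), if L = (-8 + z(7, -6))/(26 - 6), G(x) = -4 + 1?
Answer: 26778/5 + I*√2/20 ≈ 5355.6 + 0.070711*I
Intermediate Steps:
G(x) = -3
z(h, B) = √(-8 - B) (z(h, B) = √(-3 + (-5 - B)) = √(-8 - B))
L = -⅖ + I*√2/20 (L = (-8 + √(-8 - 1*(-6)))/(26 - 6) = (-8 + √(-8 + 6))/20 = (-8 + √(-2))*(1/20) = (-8 + I*√2)*(1/20) = -⅖ + I*√2/20 ≈ -0.4 + 0.070711*I)
38*141 + (L - 1*2) = 38*141 + ((-⅖ + I*√2/20) - 1*2) = 5358 + ((-⅖ + I*√2/20) - 2) = 5358 + (-12/5 + I*√2/20) = 26778/5 + I*√2/20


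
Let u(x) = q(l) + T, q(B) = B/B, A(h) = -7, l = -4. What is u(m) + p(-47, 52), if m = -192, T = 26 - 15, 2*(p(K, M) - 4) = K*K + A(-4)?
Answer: 1117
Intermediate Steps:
q(B) = 1
p(K, M) = 1/2 + K**2/2 (p(K, M) = 4 + (K*K - 7)/2 = 4 + (K**2 - 7)/2 = 4 + (-7 + K**2)/2 = 4 + (-7/2 + K**2/2) = 1/2 + K**2/2)
T = 11
u(x) = 12 (u(x) = 1 + 11 = 12)
u(m) + p(-47, 52) = 12 + (1/2 + (1/2)*(-47)**2) = 12 + (1/2 + (1/2)*2209) = 12 + (1/2 + 2209/2) = 12 + 1105 = 1117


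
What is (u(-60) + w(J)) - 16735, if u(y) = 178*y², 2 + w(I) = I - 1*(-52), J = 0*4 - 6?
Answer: 624109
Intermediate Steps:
J = -6 (J = 0 - 6 = -6)
w(I) = 50 + I (w(I) = -2 + (I - 1*(-52)) = -2 + (I + 52) = -2 + (52 + I) = 50 + I)
(u(-60) + w(J)) - 16735 = (178*(-60)² + (50 - 6)) - 16735 = (178*3600 + 44) - 16735 = (640800 + 44) - 16735 = 640844 - 16735 = 624109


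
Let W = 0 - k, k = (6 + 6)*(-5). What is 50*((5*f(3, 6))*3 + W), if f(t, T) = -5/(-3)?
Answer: 4250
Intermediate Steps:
f(t, T) = 5/3 (f(t, T) = -5*(-⅓) = 5/3)
k = -60 (k = 12*(-5) = -60)
W = 60 (W = 0 - 1*(-60) = 0 + 60 = 60)
50*((5*f(3, 6))*3 + W) = 50*((5*(5/3))*3 + 60) = 50*((25/3)*3 + 60) = 50*(25 + 60) = 50*85 = 4250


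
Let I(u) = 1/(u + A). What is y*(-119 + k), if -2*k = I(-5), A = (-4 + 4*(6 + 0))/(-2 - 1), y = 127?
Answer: -1057529/70 ≈ -15108.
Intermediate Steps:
A = -20/3 (A = (-4 + 4*6)/(-3) = (-4 + 24)*(-⅓) = 20*(-⅓) = -20/3 ≈ -6.6667)
I(u) = 1/(-20/3 + u) (I(u) = 1/(u - 20/3) = 1/(-20/3 + u))
k = 3/70 (k = -3/(2*(-20 + 3*(-5))) = -3/(2*(-20 - 15)) = -3/(2*(-35)) = -3*(-1)/(2*35) = -½*(-3/35) = 3/70 ≈ 0.042857)
y*(-119 + k) = 127*(-119 + 3/70) = 127*(-8327/70) = -1057529/70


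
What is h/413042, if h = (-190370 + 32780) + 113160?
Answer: -22215/206521 ≈ -0.10757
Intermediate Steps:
h = -44430 (h = -157590 + 113160 = -44430)
h/413042 = -44430/413042 = -44430*1/413042 = -22215/206521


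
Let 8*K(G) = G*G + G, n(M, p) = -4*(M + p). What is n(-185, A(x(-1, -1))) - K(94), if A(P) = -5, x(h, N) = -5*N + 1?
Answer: -1425/4 ≈ -356.25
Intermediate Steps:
x(h, N) = 1 - 5*N
n(M, p) = -4*M - 4*p
K(G) = G/8 + G²/8 (K(G) = (G*G + G)/8 = (G² + G)/8 = (G + G²)/8 = G/8 + G²/8)
n(-185, A(x(-1, -1))) - K(94) = (-4*(-185) - 4*(-5)) - 94*(1 + 94)/8 = (740 + 20) - 94*95/8 = 760 - 1*4465/4 = 760 - 4465/4 = -1425/4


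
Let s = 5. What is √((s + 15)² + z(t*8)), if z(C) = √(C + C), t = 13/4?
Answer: √(400 + 2*√13) ≈ 20.179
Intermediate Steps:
t = 13/4 (t = 13*(¼) = 13/4 ≈ 3.2500)
z(C) = √2*√C (z(C) = √(2*C) = √2*√C)
√((s + 15)² + z(t*8)) = √((5 + 15)² + √2*√((13/4)*8)) = √(20² + √2*√26) = √(400 + 2*√13)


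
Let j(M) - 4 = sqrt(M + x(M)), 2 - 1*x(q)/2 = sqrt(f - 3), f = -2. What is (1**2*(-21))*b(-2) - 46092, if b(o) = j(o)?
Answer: -46176 - 21*sqrt(2 - 2*I*sqrt(5)) ≈ -46215.0 + 25.283*I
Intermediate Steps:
x(q) = 4 - 2*I*sqrt(5) (x(q) = 4 - 2*sqrt(-2 - 3) = 4 - 2*I*sqrt(5))
j(M) = 4 + sqrt(4 + M - 2*I*sqrt(5)) (j(M) = 4 + sqrt(M + (4 - 2*I*sqrt(5))) = 4 + sqrt(4 + M - 2*I*sqrt(5)))
b(o) = 4 + sqrt(4 + o - 2*I*sqrt(5))
(1**2*(-21))*b(-2) - 46092 = (1**2*(-21))*(4 + sqrt(4 - 2 - 2*I*sqrt(5))) - 46092 = (1*(-21))*(4 + sqrt(2 - 2*I*sqrt(5))) - 46092 = -21*(4 + sqrt(2 - 2*I*sqrt(5))) - 46092 = (-84 - 21*sqrt(2 - 2*I*sqrt(5))) - 46092 = -46176 - 21*sqrt(2 - 2*I*sqrt(5))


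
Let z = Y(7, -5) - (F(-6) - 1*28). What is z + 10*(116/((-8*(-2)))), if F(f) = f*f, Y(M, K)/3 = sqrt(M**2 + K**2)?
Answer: 129/2 + 3*sqrt(74) ≈ 90.307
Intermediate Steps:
Y(M, K) = 3*sqrt(K**2 + M**2) (Y(M, K) = 3*sqrt(M**2 + K**2) = 3*sqrt(K**2 + M**2))
F(f) = f**2
z = -8 + 3*sqrt(74) (z = 3*sqrt((-5)**2 + 7**2) - ((-6)**2 - 1*28) = 3*sqrt(25 + 49) - (36 - 28) = 3*sqrt(74) - 1*8 = 3*sqrt(74) - 8 = -8 + 3*sqrt(74) ≈ 17.807)
z + 10*(116/((-8*(-2)))) = (-8 + 3*sqrt(74)) + 10*(116/((-8*(-2)))) = (-8 + 3*sqrt(74)) + 10*(116/16) = (-8 + 3*sqrt(74)) + 10*(116*(1/16)) = (-8 + 3*sqrt(74)) + 10*(29/4) = (-8 + 3*sqrt(74)) + 145/2 = 129/2 + 3*sqrt(74)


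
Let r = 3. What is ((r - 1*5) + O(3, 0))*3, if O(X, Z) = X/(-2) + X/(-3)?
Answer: -27/2 ≈ -13.500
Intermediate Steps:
O(X, Z) = -5*X/6 (O(X, Z) = X*(-½) + X*(-⅓) = -X/2 - X/3 = -5*X/6)
((r - 1*5) + O(3, 0))*3 = ((3 - 1*5) - ⅚*3)*3 = ((3 - 5) - 5/2)*3 = (-2 - 5/2)*3 = -9/2*3 = -27/2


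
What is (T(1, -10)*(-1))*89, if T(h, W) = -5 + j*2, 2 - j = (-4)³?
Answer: -11303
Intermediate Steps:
j = 66 (j = 2 - 1*(-4)³ = 2 - 1*(-64) = 2 + 64 = 66)
T(h, W) = 127 (T(h, W) = -5 + 66*2 = -5 + 132 = 127)
(T(1, -10)*(-1))*89 = (127*(-1))*89 = -127*89 = -11303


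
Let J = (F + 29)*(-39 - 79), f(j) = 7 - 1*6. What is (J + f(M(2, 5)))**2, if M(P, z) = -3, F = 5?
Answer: 16088121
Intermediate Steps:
f(j) = 1 (f(j) = 7 - 6 = 1)
J = -4012 (J = (5 + 29)*(-39 - 79) = 34*(-118) = -4012)
(J + f(M(2, 5)))**2 = (-4012 + 1)**2 = (-4011)**2 = 16088121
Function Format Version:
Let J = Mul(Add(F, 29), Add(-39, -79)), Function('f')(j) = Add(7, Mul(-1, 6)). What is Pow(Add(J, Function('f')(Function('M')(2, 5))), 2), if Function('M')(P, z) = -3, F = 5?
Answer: 16088121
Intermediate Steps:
Function('f')(j) = 1 (Function('f')(j) = Add(7, -6) = 1)
J = -4012 (J = Mul(Add(5, 29), Add(-39, -79)) = Mul(34, -118) = -4012)
Pow(Add(J, Function('f')(Function('M')(2, 5))), 2) = Pow(Add(-4012, 1), 2) = Pow(-4011, 2) = 16088121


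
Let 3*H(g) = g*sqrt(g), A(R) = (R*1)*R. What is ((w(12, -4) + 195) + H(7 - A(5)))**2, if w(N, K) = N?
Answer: 42201 - 7452*I*sqrt(2) ≈ 42201.0 - 10539.0*I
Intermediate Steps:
A(R) = R**2 (A(R) = R*R = R**2)
H(g) = g**(3/2)/3 (H(g) = (g*sqrt(g))/3 = g**(3/2)/3)
((w(12, -4) + 195) + H(7 - A(5)))**2 = ((12 + 195) + (7 - 1*5**2)**(3/2)/3)**2 = (207 + (7 - 1*25)**(3/2)/3)**2 = (207 + (7 - 25)**(3/2)/3)**2 = (207 + (-18)**(3/2)/3)**2 = (207 + (-54*I*sqrt(2))/3)**2 = (207 - 18*I*sqrt(2))**2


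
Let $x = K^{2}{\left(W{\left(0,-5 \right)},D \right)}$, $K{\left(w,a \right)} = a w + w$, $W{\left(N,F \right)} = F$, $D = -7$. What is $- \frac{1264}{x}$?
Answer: $- \frac{316}{225} \approx -1.4044$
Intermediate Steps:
$K{\left(w,a \right)} = w + a w$
$x = 900$ ($x = \left(- 5 \left(1 - 7\right)\right)^{2} = \left(\left(-5\right) \left(-6\right)\right)^{2} = 30^{2} = 900$)
$- \frac{1264}{x} = - \frac{1264}{900} = \left(-1264\right) \frac{1}{900} = - \frac{316}{225}$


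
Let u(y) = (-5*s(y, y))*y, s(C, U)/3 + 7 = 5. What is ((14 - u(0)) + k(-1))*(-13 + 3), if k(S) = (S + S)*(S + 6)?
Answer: -40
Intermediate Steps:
s(C, U) = -6 (s(C, U) = -21 + 3*5 = -21 + 15 = -6)
u(y) = 30*y (u(y) = (-5*(-6))*y = 30*y)
k(S) = 2*S*(6 + S) (k(S) = (2*S)*(6 + S) = 2*S*(6 + S))
((14 - u(0)) + k(-1))*(-13 + 3) = ((14 - 30*0) + 2*(-1)*(6 - 1))*(-13 + 3) = ((14 - 1*0) + 2*(-1)*5)*(-10) = ((14 + 0) - 10)*(-10) = (14 - 10)*(-10) = 4*(-10) = -40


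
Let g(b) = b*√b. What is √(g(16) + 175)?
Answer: √239 ≈ 15.460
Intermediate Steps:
g(b) = b^(3/2)
√(g(16) + 175) = √(16^(3/2) + 175) = √(64 + 175) = √239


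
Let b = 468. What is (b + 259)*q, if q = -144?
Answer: -104688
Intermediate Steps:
(b + 259)*q = (468 + 259)*(-144) = 727*(-144) = -104688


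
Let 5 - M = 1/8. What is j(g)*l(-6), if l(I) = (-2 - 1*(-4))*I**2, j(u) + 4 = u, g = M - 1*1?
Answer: -9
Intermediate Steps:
M = 39/8 (M = 5 - 1/8 = 39/8 ≈ 4.8750)
g = 31/8 (g = 39/8 - 1*1 = 39/8 - 1 = 31/8 ≈ 3.8750)
j(u) = -4 + u
l(I) = 2*I**2 (l(I) = (-2 + 4)*I**2 = 2*I**2)
j(g)*l(-6) = (-4 + 31/8)*(2*(-6)**2) = -36/4 = -1/8*72 = -9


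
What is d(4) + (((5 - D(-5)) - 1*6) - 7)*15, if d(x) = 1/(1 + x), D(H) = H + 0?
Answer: -224/5 ≈ -44.800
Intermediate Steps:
D(H) = H
d(4) + (((5 - D(-5)) - 1*6) - 7)*15 = 1/(1 + 4) + (((5 - 1*(-5)) - 1*6) - 7)*15 = 1/5 + (((5 + 5) - 6) - 7)*15 = 1/5 + ((10 - 6) - 7)*15 = 1/5 + (4 - 7)*15 = 1/5 - 3*15 = 1/5 - 45 = -224/5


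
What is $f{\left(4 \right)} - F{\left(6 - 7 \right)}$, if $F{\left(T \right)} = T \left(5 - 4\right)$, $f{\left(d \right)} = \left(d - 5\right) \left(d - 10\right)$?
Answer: $7$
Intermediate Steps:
$f{\left(d \right)} = \left(-10 + d\right) \left(-5 + d\right)$ ($f{\left(d \right)} = \left(-5 + d\right) \left(-10 + d\right) = \left(-10 + d\right) \left(-5 + d\right)$)
$F{\left(T \right)} = T$ ($F{\left(T \right)} = T 1 = T$)
$f{\left(4 \right)} - F{\left(6 - 7 \right)} = \left(50 + 4^{2} - 60\right) - \left(6 - 7\right) = \left(50 + 16 - 60\right) - -1 = 6 + 1 = 7$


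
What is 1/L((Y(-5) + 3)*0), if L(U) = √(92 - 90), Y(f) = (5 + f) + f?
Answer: √2/2 ≈ 0.70711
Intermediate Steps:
Y(f) = 5 + 2*f
L(U) = √2
1/L((Y(-5) + 3)*0) = 1/(√2) = √2/2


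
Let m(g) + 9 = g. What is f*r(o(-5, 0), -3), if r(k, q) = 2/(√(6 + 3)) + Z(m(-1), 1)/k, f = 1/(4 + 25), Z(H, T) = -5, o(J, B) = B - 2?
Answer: 19/174 ≈ 0.10920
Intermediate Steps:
o(J, B) = -2 + B
m(g) = -9 + g
f = 1/29 ≈ 0.034483
r(k, q) = ⅔ - 5/k (r(k, q) = 2/(√(6 + 3)) - 5/k = 2/(√9) - 5/k = 2/3 - 5/k = 2*(⅓) - 5/k = ⅔ - 5/k)
f*r(o(-5, 0), -3) = (⅔ - 5/(-2 + 0))/29 = (⅔ - 5/(-2))/29 = (⅔ - 5*(-½))/29 = (⅔ + 5/2)/29 = (1/29)*(19/6) = 19/174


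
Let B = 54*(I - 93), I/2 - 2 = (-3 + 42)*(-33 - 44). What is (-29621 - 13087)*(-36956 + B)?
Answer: 15634800888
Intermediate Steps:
I = -6002 (I = 4 + 2*((-3 + 42)*(-33 - 44)) = 4 + 2*(39*(-77)) = 4 + 2*(-3003) = 4 - 6006 = -6002)
B = -329130 (B = 54*(-6002 - 93) = 54*(-6095) = -329130)
(-29621 - 13087)*(-36956 + B) = (-29621 - 13087)*(-36956 - 329130) = -42708*(-366086) = 15634800888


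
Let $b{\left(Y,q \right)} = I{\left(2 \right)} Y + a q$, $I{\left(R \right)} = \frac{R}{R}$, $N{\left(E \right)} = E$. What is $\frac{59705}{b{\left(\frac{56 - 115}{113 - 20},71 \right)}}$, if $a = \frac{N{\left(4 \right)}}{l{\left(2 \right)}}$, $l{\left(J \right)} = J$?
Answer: $\frac{5552565}{13147} \approx 422.34$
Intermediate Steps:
$I{\left(R \right)} = 1$
$a = 2$ ($a = \frac{4}{2} = 4 \cdot \frac{1}{2} = 2$)
$b{\left(Y,q \right)} = Y + 2 q$ ($b{\left(Y,q \right)} = 1 Y + 2 q = Y + 2 q$)
$\frac{59705}{b{\left(\frac{56 - 115}{113 - 20},71 \right)}} = \frac{59705}{\frac{56 - 115}{113 - 20} + 2 \cdot 71} = \frac{59705}{- \frac{59}{93} + 142} = \frac{59705}{\frac{13147}{93}} = 59705 \cdot \frac{93}{13147} = \frac{5552565}{13147}$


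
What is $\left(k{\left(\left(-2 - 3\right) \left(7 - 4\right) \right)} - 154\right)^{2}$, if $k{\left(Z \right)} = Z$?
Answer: $28561$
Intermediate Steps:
$\left(k{\left(\left(-2 - 3\right) \left(7 - 4\right) \right)} - 154\right)^{2} = \left(\left(-2 - 3\right) \left(7 - 4\right) - 154\right)^{2} = \left(\left(-5\right) 3 - 154\right)^{2} = \left(-15 - 154\right)^{2} = \left(-169\right)^{2} = 28561$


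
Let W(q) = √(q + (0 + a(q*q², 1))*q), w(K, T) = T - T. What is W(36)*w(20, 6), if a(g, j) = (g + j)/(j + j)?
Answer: 0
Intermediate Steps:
a(g, j) = (g + j)/(2*j) (a(g, j) = (g + j)/((2*j)) = (g + j)*(1/(2*j)) = (g + j)/(2*j))
w(K, T) = 0
W(q) = √(q + q*(½ + q³/2)) (W(q) = √(q + (0 + (½)*(q*q² + 1)/1)*q) = √(q + (0 + (½)*1*(q³ + 1))*q) = √(q + (0 + (½)*1*(1 + q³))*q) = √(q + (0 + (½ + q³/2))*q) = √(q + (½ + q³/2)*q) = √(q + q*(½ + q³/2)))
W(36)*w(20, 6) = (√2*√(36*(3 + 36³))/2)*0 = (√2*√(36*(3 + 46656))/2)*0 = (√2*√(36*46659)/2)*0 = (√2*√1679724/2)*0 = (√2*(6*√46659)/2)*0 = (3*√93318)*0 = 0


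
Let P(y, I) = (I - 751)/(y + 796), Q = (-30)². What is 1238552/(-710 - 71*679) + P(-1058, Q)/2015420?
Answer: -654005054911011/25831190716760 ≈ -25.318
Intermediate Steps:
Q = 900
P(y, I) = (-751 + I)/(796 + y)
1238552/(-710 - 71*679) + P(-1058, Q)/2015420 = 1238552/(-710 - 71*679) + ((-751 + 900)/(796 - 1058))/2015420 = 1238552/(-710 - 48209) + (149/(-262))*(1/2015420) = 1238552/(-48919) - 1/262*149*(1/2015420) = 1238552*(-1/48919) - 149/262*1/2015420 = -1238552/48919 - 149/528040040 = -654005054911011/25831190716760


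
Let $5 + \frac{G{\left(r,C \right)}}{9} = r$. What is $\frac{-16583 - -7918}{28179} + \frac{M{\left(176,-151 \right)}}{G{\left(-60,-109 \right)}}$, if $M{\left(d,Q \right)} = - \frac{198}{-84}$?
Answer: $- \frac{7988473}{25642890} \approx -0.31153$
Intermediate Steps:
$G{\left(r,C \right)} = -45 + 9 r$
$M{\left(d,Q \right)} = \frac{33}{14}$ ($M{\left(d,Q \right)} = \left(-198\right) \left(- \frac{1}{84}\right) = \frac{33}{14}$)
$\frac{-16583 - -7918}{28179} + \frac{M{\left(176,-151 \right)}}{G{\left(-60,-109 \right)}} = \frac{-16583 - -7918}{28179} + \frac{33}{14 \left(-45 + 9 \left(-60\right)\right)} = \left(-16583 + 7918\right) \frac{1}{28179} + \frac{33}{14 \left(-45 - 540\right)} = \left(-8665\right) \frac{1}{28179} + \frac{33}{14 \left(-585\right)} = - \frac{8665}{28179} + \frac{33}{14} \left(- \frac{1}{585}\right) = - \frac{8665}{28179} - \frac{11}{2730} = - \frac{7988473}{25642890}$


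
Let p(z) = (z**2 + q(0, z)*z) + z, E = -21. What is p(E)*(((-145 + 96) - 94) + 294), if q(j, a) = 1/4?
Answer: 250509/4 ≈ 62627.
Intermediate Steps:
q(j, a) = 1/4
p(z) = z**2 + 5*z/4 (p(z) = (z**2 + z/4) + z = z**2 + 5*z/4)
p(E)*(((-145 + 96) - 94) + 294) = ((1/4)*(-21)*(5 + 4*(-21)))*(((-145 + 96) - 94) + 294) = ((1/4)*(-21)*(5 - 84))*((-49 - 94) + 294) = ((1/4)*(-21)*(-79))*(-143 + 294) = (1659/4)*151 = 250509/4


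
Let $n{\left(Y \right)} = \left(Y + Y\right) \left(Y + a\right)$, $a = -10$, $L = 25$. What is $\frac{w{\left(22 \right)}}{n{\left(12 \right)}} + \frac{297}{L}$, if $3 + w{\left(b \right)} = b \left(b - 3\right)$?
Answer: $\frac{24631}{1200} \approx 20.526$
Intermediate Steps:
$n{\left(Y \right)} = 2 Y \left(-10 + Y\right)$ ($n{\left(Y \right)} = \left(Y + Y\right) \left(Y - 10\right) = 2 Y \left(-10 + Y\right)$)
$w{\left(b \right)} = -3 + b \left(-3 + b\right)$ ($w{\left(b \right)} = -3 + b \left(b - 3\right) = -3 + b \left(-3 + b\right)$)
$\frac{w{\left(22 \right)}}{n{\left(12 \right)}} + \frac{297}{L} = \frac{-3 + 22^{2} - 66}{2 \cdot 12 \left(-10 + 12\right)} + \frac{297}{25} = \frac{-3 + 484 - 66}{2 \cdot 12 \cdot 2} + 297 \cdot \frac{1}{25} = \frac{415}{48} + \frac{297}{25} = \frac{24631}{1200}$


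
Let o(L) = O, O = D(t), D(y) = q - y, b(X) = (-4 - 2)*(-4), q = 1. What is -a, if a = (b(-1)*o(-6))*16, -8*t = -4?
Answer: -192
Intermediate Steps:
t = ½ (t = -⅛*(-4) = ½ ≈ 0.50000)
b(X) = 24 (b(X) = -6*(-4) = 24)
D(y) = 1 - y
O = ½ (O = 1 - 1*½ = 1 - ½ = ½ ≈ 0.50000)
o(L) = ½
a = 192 (a = (24*(½))*16 = 12*16 = 192)
-a = -1*192 = -192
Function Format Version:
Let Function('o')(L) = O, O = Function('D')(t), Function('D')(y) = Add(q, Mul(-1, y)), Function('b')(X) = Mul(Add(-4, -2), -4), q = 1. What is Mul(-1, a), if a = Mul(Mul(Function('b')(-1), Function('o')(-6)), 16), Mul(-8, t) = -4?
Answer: -192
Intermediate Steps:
t = Rational(1, 2) (t = Mul(Rational(-1, 8), -4) = Rational(1, 2) ≈ 0.50000)
Function('b')(X) = 24 (Function('b')(X) = Mul(-6, -4) = 24)
Function('D')(y) = Add(1, Mul(-1, y))
O = Rational(1, 2) (O = Add(1, Mul(-1, Rational(1, 2))) = Add(1, Rational(-1, 2)) = Rational(1, 2) ≈ 0.50000)
Function('o')(L) = Rational(1, 2)
a = 192 (a = Mul(Mul(24, Rational(1, 2)), 16) = Mul(12, 16) = 192)
Mul(-1, a) = Mul(-1, 192) = -192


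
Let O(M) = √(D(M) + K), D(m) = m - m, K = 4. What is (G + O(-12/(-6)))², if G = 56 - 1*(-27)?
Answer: 7225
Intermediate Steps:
D(m) = 0
O(M) = 2 (O(M) = √(0 + 4) = √4 = 2)
G = 83 (G = 56 + 27 = 83)
(G + O(-12/(-6)))² = (83 + 2)² = 85² = 7225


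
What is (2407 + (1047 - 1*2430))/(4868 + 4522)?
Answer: 512/4695 ≈ 0.10905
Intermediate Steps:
(2407 + (1047 - 1*2430))/(4868 + 4522) = (2407 + (1047 - 2430))/9390 = (2407 - 1383)*(1/9390) = 1024*(1/9390) = 512/4695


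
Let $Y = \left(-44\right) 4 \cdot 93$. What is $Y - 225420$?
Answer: $-241788$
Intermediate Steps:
$Y = -16368$ ($Y = \left(-176\right) 93 = -16368$)
$Y - 225420 = -16368 - 225420 = -241788$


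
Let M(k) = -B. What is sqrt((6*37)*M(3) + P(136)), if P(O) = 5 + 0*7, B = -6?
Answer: sqrt(1337) ≈ 36.565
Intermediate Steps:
M(k) = 6 (M(k) = -1*(-6) = 6)
P(O) = 5 (P(O) = 5 + 0 = 5)
sqrt((6*37)*M(3) + P(136)) = sqrt((6*37)*6 + 5) = sqrt(222*6 + 5) = sqrt(1332 + 5) = sqrt(1337)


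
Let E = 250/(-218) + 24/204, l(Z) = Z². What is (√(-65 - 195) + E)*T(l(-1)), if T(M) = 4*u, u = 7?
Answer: -53396/1853 + 56*I*√65 ≈ -28.816 + 451.49*I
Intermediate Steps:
T(M) = 28 (T(M) = 4*7 = 28)
E = -1907/1853 (E = 250*(-1/218) + 24*(1/204) = -125/109 + 2/17 = -1907/1853 ≈ -1.0291)
(√(-65 - 195) + E)*T(l(-1)) = (√(-65 - 195) - 1907/1853)*28 = (√(-260) - 1907/1853)*28 = (2*I*√65 - 1907/1853)*28 = (-1907/1853 + 2*I*√65)*28 = -53396/1853 + 56*I*√65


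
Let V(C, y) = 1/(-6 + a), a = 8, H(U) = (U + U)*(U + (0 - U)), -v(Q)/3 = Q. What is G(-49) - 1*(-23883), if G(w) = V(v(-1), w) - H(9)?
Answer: 47767/2 ≈ 23884.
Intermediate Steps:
v(Q) = -3*Q
H(U) = 0 (H(U) = (2*U)*(U - U) = (2*U)*0 = 0)
V(C, y) = ½ (V(C, y) = 1/(-6 + 8) = 1/2 = ½)
G(w) = ½ (G(w) = ½ - 1*0 = ½ + 0 = ½)
G(-49) - 1*(-23883) = ½ - 1*(-23883) = ½ + 23883 = 47767/2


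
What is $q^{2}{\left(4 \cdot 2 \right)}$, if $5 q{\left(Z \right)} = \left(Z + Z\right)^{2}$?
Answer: $\frac{65536}{25} \approx 2621.4$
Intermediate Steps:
$q{\left(Z \right)} = \frac{4 Z^{2}}{5}$ ($q{\left(Z \right)} = \frac{\left(Z + Z\right)^{2}}{5} = \frac{\left(2 Z\right)^{2}}{5} = \frac{4 Z^{2}}{5}$)
$q^{2}{\left(4 \cdot 2 \right)} = \left(\frac{4 \left(4 \cdot 2\right)^{2}}{5}\right)^{2} = \left(\frac{4 \cdot 8^{2}}{5}\right)^{2} = \left(\frac{4}{5} \cdot 64\right)^{2} = \left(\frac{256}{5}\right)^{2} = \frac{65536}{25}$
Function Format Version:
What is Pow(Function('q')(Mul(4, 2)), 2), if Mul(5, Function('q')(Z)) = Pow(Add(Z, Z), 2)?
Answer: Rational(65536, 25) ≈ 2621.4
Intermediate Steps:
Function('q')(Z) = Mul(Rational(4, 5), Pow(Z, 2)) (Function('q')(Z) = Mul(Rational(1, 5), Pow(Add(Z, Z), 2)) = Mul(Rational(1, 5), Pow(Mul(2, Z), 2)) = Mul(Rational(1, 5), Mul(4, Pow(Z, 2))) = Mul(Rational(4, 5), Pow(Z, 2)))
Pow(Function('q')(Mul(4, 2)), 2) = Pow(Mul(Rational(4, 5), Pow(Mul(4, 2), 2)), 2) = Pow(Mul(Rational(4, 5), Pow(8, 2)), 2) = Pow(Mul(Rational(4, 5), 64), 2) = Pow(Rational(256, 5), 2) = Rational(65536, 25)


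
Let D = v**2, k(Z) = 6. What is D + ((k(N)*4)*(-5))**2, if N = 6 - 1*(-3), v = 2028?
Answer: 4127184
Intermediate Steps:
N = 9 (N = 6 + 3 = 9)
D = 4112784 (D = 2028**2 = 4112784)
D + ((k(N)*4)*(-5))**2 = 4112784 + ((6*4)*(-5))**2 = 4112784 + (24*(-5))**2 = 4112784 + (-120)**2 = 4112784 + 14400 = 4127184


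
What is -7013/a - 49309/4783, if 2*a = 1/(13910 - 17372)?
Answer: 232252922087/4783 ≈ 4.8558e+7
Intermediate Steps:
a = -1/6924 (a = 1/(2*(13910 - 17372)) = (1/2)/(-3462) = (1/2)*(-1/3462) = -1/6924 ≈ -0.00014443)
-7013/a - 49309/4783 = -7013/(-1/6924) - 49309/4783 = -7013*(-6924) - 49309*1/4783 = 48558012 - 49309/4783 = 232252922087/4783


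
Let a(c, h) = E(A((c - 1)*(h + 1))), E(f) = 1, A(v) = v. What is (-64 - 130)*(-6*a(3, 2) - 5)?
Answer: 2134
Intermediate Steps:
a(c, h) = 1
(-64 - 130)*(-6*a(3, 2) - 5) = (-64 - 130)*(-6*1 - 5) = -194*(-6 - 5) = -194*(-11) = 2134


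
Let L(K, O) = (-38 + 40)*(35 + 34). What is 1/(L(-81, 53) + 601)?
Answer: 1/739 ≈ 0.0013532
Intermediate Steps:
L(K, O) = 138 (L(K, O) = 2*69 = 138)
1/(L(-81, 53) + 601) = 1/(138 + 601) = 1/739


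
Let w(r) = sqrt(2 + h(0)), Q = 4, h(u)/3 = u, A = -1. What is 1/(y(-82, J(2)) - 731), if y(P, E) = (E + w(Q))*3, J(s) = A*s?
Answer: -737/543151 - 3*sqrt(2)/543151 ≈ -0.0013647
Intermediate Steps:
h(u) = 3*u
w(r) = sqrt(2) (w(r) = sqrt(2 + 3*0) = sqrt(2 + 0) = sqrt(2))
J(s) = -s
y(P, E) = 3*E + 3*sqrt(2) (y(P, E) = (E + sqrt(2))*3 = 3*E + 3*sqrt(2))
1/(y(-82, J(2)) - 731) = 1/((3*(-1*2) + 3*sqrt(2)) - 731) = 1/((3*(-2) + 3*sqrt(2)) - 731) = 1/((-6 + 3*sqrt(2)) - 731) = 1/(-737 + 3*sqrt(2))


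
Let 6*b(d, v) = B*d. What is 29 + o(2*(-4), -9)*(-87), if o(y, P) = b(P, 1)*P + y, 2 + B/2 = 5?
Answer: -6322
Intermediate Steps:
B = 6 (B = -4 + 2*5 = -4 + 10 = 6)
b(d, v) = d (b(d, v) = (6*d)/6 = d)
o(y, P) = y + P² (o(y, P) = P*P + y = P² + y = y + P²)
29 + o(2*(-4), -9)*(-87) = 29 + (2*(-4) + (-9)²)*(-87) = 29 + (-8 + 81)*(-87) = 29 + 73*(-87) = 29 - 6351 = -6322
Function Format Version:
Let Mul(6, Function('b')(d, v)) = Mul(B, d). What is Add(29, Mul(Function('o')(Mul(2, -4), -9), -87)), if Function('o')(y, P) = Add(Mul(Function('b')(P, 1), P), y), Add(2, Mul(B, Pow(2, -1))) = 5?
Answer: -6322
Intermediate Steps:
B = 6 (B = Add(-4, Mul(2, 5)) = Add(-4, 10) = 6)
Function('b')(d, v) = d (Function('b')(d, v) = Mul(Rational(1, 6), Mul(6, d)) = d)
Function('o')(y, P) = Add(y, Pow(P, 2)) (Function('o')(y, P) = Add(Mul(P, P), y) = Add(Pow(P, 2), y) = Add(y, Pow(P, 2)))
Add(29, Mul(Function('o')(Mul(2, -4), -9), -87)) = Add(29, Mul(Add(Mul(2, -4), Pow(-9, 2)), -87)) = Add(29, Mul(Add(-8, 81), -87)) = Add(29, Mul(73, -87)) = Add(29, -6351) = -6322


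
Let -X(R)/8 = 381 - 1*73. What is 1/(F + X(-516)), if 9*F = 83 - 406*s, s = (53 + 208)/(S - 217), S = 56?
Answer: -207/493001 ≈ -0.00041988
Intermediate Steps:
s = -261/161 (s = (53 + 208)/(56 - 217) = 261/(-161) = 261*(-1/161) = -261/161 ≈ -1.6211)
X(R) = -2464 (X(R) = -8*(381 - 1*73) = -8*(381 - 73) = -8*308 = -2464)
F = 17047/207 (F = (83 - 406*(-261/161))/9 = (83 + 15138/23)/9 = (1/9)*(17047/23) = 17047/207 ≈ 82.353)
1/(F + X(-516)) = 1/(17047/207 - 2464) = 1/(-493001/207) = -207/493001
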